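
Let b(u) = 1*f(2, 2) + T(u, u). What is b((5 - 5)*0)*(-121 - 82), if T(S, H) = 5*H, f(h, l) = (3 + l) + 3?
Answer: -1624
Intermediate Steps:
f(h, l) = 6 + l
b(u) = 8 + 5*u (b(u) = 1*(6 + 2) + 5*u = 1*8 + 5*u = 8 + 5*u)
b((5 - 5)*0)*(-121 - 82) = (8 + 5*((5 - 5)*0))*(-121 - 82) = (8 + 5*(0*0))*(-203) = (8 + 5*0)*(-203) = (8 + 0)*(-203) = 8*(-203) = -1624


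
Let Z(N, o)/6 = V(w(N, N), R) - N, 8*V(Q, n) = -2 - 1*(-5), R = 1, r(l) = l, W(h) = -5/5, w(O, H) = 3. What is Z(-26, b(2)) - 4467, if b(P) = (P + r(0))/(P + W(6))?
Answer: -17235/4 ≈ -4308.8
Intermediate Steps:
W(h) = -1 (W(h) = -5*⅕ = -1)
V(Q, n) = 3/8 (V(Q, n) = (-2 - 1*(-5))/8 = (-2 + 5)/8 = (⅛)*3 = 3/8)
b(P) = P/(-1 + P) (b(P) = (P + 0)/(P - 1) = P/(-1 + P))
Z(N, o) = 9/4 - 6*N (Z(N, o) = 6*(3/8 - N) = 9/4 - 6*N)
Z(-26, b(2)) - 4467 = (9/4 - 6*(-26)) - 4467 = (9/4 + 156) - 4467 = 633/4 - 4467 = -17235/4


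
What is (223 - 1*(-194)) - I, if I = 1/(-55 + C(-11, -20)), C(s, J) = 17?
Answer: 15847/38 ≈ 417.03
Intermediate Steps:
I = -1/38 (I = 1/(-55 + 17) = 1/(-38) = -1/38 ≈ -0.026316)
(223 - 1*(-194)) - I = (223 - 1*(-194)) - 1*(-1/38) = (223 + 194) + 1/38 = 417 + 1/38 = 15847/38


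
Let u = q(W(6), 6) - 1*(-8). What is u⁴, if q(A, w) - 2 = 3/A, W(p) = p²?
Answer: 214358881/20736 ≈ 10338.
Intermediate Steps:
q(A, w) = 2 + 3/A
u = 121/12 (u = (2 + 3/(6²)) - 1*(-8) = (2 + 3/36) + 8 = (2 + 3*(1/36)) + 8 = (2 + 1/12) + 8 = 25/12 + 8 = 121/12 ≈ 10.083)
u⁴ = (121/12)⁴ = 214358881/20736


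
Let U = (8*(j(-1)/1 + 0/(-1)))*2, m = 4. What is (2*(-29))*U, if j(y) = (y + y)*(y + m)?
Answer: 5568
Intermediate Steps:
j(y) = 2*y*(4 + y) (j(y) = (y + y)*(y + 4) = (2*y)*(4 + y) = 2*y*(4 + y))
U = -96 (U = (8*((2*(-1)*(4 - 1))/1 + 0/(-1)))*2 = (8*((2*(-1)*3)*1 + 0*(-1)))*2 = (8*(-6*1 + 0))*2 = (8*(-6 + 0))*2 = (8*(-6))*2 = -48*2 = -96)
(2*(-29))*U = (2*(-29))*(-96) = -58*(-96) = 5568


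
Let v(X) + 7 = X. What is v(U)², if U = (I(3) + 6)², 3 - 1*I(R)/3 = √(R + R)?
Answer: 122584 - 48960*√6 ≈ 2657.0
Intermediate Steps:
I(R) = 9 - 3*√2*√R (I(R) = 9 - 3*√(R + R) = 9 - 3*√2*√R)
U = (15 - 3*√6)² (U = ((9 - 3*√2*√3) + 6)² = ((9 - 3*√6) + 6)² = (15 - 3*√6)² ≈ 58.546)
v(X) = -7 + X
v(U)² = (-7 + (279 - 90*√6))² = (272 - 90*√6)²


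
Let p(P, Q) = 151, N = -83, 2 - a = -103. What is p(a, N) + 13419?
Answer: 13570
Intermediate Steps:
a = 105 (a = 2 - 1*(-103) = 2 + 103 = 105)
p(a, N) + 13419 = 151 + 13419 = 13570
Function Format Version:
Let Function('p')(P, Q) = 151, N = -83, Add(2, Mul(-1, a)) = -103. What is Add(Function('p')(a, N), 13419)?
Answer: 13570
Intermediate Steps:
a = 105 (a = Add(2, Mul(-1, -103)) = Add(2, 103) = 105)
Add(Function('p')(a, N), 13419) = Add(151, 13419) = 13570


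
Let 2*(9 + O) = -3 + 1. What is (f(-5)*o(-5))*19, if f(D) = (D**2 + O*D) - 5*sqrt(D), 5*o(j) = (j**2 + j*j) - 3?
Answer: 13395 - 893*I*sqrt(5) ≈ 13395.0 - 1996.8*I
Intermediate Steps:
o(j) = -3/5 + 2*j**2/5 (o(j) = ((j**2 + j*j) - 3)/5 = ((j**2 + j**2) - 3)/5 = (2*j**2 - 3)/5 = (-3 + 2*j**2)/5 = -3/5 + 2*j**2/5)
O = -10 (O = -9 + (-3 + 1)/2 = -9 + (1/2)*(-2) = -9 - 1 = -10)
f(D) = D**2 - 10*D - 5*sqrt(D) (f(D) = (D**2 - 10*D) - 5*sqrt(D) = D**2 - 10*D - 5*sqrt(D))
(f(-5)*o(-5))*19 = (((-5)**2 - 10*(-5) - 5*I*sqrt(5))*(-3/5 + (2/5)*(-5)**2))*19 = ((25 + 50 - 5*I*sqrt(5))*(-3/5 + (2/5)*25))*19 = ((25 + 50 - 5*I*sqrt(5))*(-3/5 + 10))*19 = ((75 - 5*I*sqrt(5))*(47/5))*19 = (705 - 47*I*sqrt(5))*19 = 13395 - 893*I*sqrt(5)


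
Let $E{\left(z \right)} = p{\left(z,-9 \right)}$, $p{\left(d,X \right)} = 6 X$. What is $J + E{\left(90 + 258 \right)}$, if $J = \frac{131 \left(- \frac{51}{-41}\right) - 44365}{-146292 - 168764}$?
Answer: $- \frac{173930425}{3229324} \approx -53.86$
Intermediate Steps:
$E{\left(z \right)} = -54$ ($E{\left(z \right)} = 6 \left(-9\right) = -54$)
$J = \frac{453071}{3229324}$ ($J = \frac{131 \left(\left(-51\right) \left(- \frac{1}{41}\right)\right) - 44365}{-315056} = \left(131 \cdot \frac{51}{41} - 44365\right) \left(- \frac{1}{315056}\right) = \left(\frac{6681}{41} - 44365\right) \left(- \frac{1}{315056}\right) = \left(- \frac{1812284}{41}\right) \left(- \frac{1}{315056}\right) = \frac{453071}{3229324} \approx 0.1403$)
$J + E{\left(90 + 258 \right)} = \frac{453071}{3229324} - 54 = - \frac{173930425}{3229324}$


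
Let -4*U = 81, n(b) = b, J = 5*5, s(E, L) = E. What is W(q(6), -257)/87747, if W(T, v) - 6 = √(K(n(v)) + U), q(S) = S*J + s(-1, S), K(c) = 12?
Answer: 2/29249 + I*√33/175494 ≈ 6.8378e-5 + 3.2734e-5*I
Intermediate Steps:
J = 25
U = -81/4 (U = -¼*81 = -81/4 ≈ -20.250)
q(S) = -1 + 25*S (q(S) = S*25 - 1 = 25*S - 1 = -1 + 25*S)
W(T, v) = 6 + I*√33/2 (W(T, v) = 6 + √(12 - 81/4) = 6 + √(-33/4) = 6 + I*√33/2)
W(q(6), -257)/87747 = (6 + I*√33/2)/87747 = (6 + I*√33/2)*(1/87747) = 2/29249 + I*√33/175494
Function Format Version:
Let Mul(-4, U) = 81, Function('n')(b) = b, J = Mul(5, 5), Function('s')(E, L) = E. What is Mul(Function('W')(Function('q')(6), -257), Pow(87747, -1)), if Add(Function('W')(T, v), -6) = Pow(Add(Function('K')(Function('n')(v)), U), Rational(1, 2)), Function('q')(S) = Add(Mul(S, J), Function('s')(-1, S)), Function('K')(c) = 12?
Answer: Add(Rational(2, 29249), Mul(Rational(1, 175494), I, Pow(33, Rational(1, 2)))) ≈ Add(6.8378e-5, Mul(3.2734e-5, I))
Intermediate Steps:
J = 25
U = Rational(-81, 4) (U = Mul(Rational(-1, 4), 81) = Rational(-81, 4) ≈ -20.250)
Function('q')(S) = Add(-1, Mul(25, S)) (Function('q')(S) = Add(Mul(S, 25), -1) = Add(Mul(25, S), -1) = Add(-1, Mul(25, S)))
Function('W')(T, v) = Add(6, Mul(Rational(1, 2), I, Pow(33, Rational(1, 2)))) (Function('W')(T, v) = Add(6, Pow(Add(12, Rational(-81, 4)), Rational(1, 2))) = Add(6, Pow(Rational(-33, 4), Rational(1, 2))) = Add(6, Mul(Rational(1, 2), I, Pow(33, Rational(1, 2)))))
Mul(Function('W')(Function('q')(6), -257), Pow(87747, -1)) = Mul(Add(6, Mul(Rational(1, 2), I, Pow(33, Rational(1, 2)))), Pow(87747, -1)) = Mul(Add(6, Mul(Rational(1, 2), I, Pow(33, Rational(1, 2)))), Rational(1, 87747)) = Add(Rational(2, 29249), Mul(Rational(1, 175494), I, Pow(33, Rational(1, 2))))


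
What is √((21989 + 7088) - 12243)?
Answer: √16834 ≈ 129.75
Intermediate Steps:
√((21989 + 7088) - 12243) = √(29077 - 12243) = √16834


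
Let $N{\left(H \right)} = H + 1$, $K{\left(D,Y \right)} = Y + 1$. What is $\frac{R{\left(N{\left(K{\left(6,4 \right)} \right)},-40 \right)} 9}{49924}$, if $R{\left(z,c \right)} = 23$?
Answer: $\frac{207}{49924} \approx 0.0041463$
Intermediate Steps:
$K{\left(D,Y \right)} = 1 + Y$
$N{\left(H \right)} = 1 + H$
$\frac{R{\left(N{\left(K{\left(6,4 \right)} \right)},-40 \right)} 9}{49924} = \frac{23 \cdot 9}{49924} = 207 \cdot \frac{1}{49924} = \frac{207}{49924}$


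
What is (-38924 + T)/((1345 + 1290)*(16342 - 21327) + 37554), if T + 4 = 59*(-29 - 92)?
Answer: 46067/13097921 ≈ 0.0035171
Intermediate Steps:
T = -7143 (T = -4 + 59*(-29 - 92) = -4 + 59*(-121) = -4 - 7139 = -7143)
(-38924 + T)/((1345 + 1290)*(16342 - 21327) + 37554) = (-38924 - 7143)/((1345 + 1290)*(16342 - 21327) + 37554) = -46067/(2635*(-4985) + 37554) = -46067/(-13135475 + 37554) = -46067/(-13097921) = -46067*(-1/13097921) = 46067/13097921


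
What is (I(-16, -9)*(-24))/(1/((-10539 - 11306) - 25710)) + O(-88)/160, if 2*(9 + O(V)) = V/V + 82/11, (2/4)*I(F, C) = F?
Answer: -25711656981/704 ≈ -3.6522e+7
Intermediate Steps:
I(F, C) = 2*F
O(V) = -105/22 (O(V) = -9 + (V/V + 82/11)/2 = -9 + (1 + 82*(1/11))/2 = -9 + (1 + 82/11)/2 = -9 + (½)*(93/11) = -9 + 93/22 = -105/22)
(I(-16, -9)*(-24))/(1/((-10539 - 11306) - 25710)) + O(-88)/160 = ((2*(-16))*(-24))/(1/((-10539 - 11306) - 25710)) - 105/22/160 = (-32*(-24))/(1/(-21845 - 25710)) - 105/22*1/160 = 768/(1/(-47555)) - 21/704 = 768/(-1/47555) - 21/704 = 768*(-47555) - 21/704 = -36522240 - 21/704 = -25711656981/704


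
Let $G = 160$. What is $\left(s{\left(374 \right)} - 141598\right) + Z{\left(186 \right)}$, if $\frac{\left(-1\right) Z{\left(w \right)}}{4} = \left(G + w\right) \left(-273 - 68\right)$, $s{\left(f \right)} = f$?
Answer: $330720$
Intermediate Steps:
$Z{\left(w \right)} = 218240 + 1364 w$ ($Z{\left(w \right)} = - 4 \left(160 + w\right) \left(-273 - 68\right) = - 4 \left(160 + w\right) \left(-341\right) = - 4 \left(-54560 - 341 w\right) = 218240 + 1364 w$)
$\left(s{\left(374 \right)} - 141598\right) + Z{\left(186 \right)} = \left(374 - 141598\right) + \left(218240 + 1364 \cdot 186\right) = -141224 + \left(218240 + 253704\right) = -141224 + 471944 = 330720$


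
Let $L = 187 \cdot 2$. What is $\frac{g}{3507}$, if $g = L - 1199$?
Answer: $- \frac{275}{1169} \approx -0.23524$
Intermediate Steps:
$L = 374$
$g = -825$ ($g = 374 - 1199 = -825$)
$\frac{g}{3507} = - \frac{825}{3507} = \left(-825\right) \frac{1}{3507} = - \frac{275}{1169}$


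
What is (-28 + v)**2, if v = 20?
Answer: 64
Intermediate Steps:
(-28 + v)**2 = (-28 + 20)**2 = (-8)**2 = 64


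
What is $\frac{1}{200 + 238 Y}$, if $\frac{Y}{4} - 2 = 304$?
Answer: $\frac{1}{291512} \approx 3.4304 \cdot 10^{-6}$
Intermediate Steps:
$Y = 1224$ ($Y = 8 + 4 \cdot 304 = 8 + 1216 = 1224$)
$\frac{1}{200 + 238 Y} = \frac{1}{200 + 238 \cdot 1224} = \frac{1}{200 + 291312} = \frac{1}{291512}$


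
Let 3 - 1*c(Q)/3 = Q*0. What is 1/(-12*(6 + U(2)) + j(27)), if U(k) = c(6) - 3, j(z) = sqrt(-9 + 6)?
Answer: -48/6913 - I*sqrt(3)/20739 ≈ -0.0069434 - 8.3517e-5*I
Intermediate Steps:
j(z) = I*sqrt(3) (j(z) = sqrt(-3) = I*sqrt(3))
c(Q) = 9 (c(Q) = 9 - 3*Q*0 = 9 - 3*0 = 9 + 0 = 9)
U(k) = 6 (U(k) = 9 - 3 = 6)
1/(-12*(6 + U(2)) + j(27)) = 1/(-12*(6 + 6) + I*sqrt(3)) = 1/(-12*12 + I*sqrt(3)) = 1/(-144 + I*sqrt(3))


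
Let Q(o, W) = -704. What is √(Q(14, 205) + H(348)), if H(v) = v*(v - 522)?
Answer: 2*I*√15314 ≈ 247.5*I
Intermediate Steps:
H(v) = v*(-522 + v)
√(Q(14, 205) + H(348)) = √(-704 + 348*(-522 + 348)) = √(-704 + 348*(-174)) = √(-704 - 60552) = √(-61256) = 2*I*√15314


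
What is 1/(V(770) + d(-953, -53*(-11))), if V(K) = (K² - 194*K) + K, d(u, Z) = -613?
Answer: 1/443677 ≈ 2.2539e-6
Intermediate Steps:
V(K) = K² - 193*K
1/(V(770) + d(-953, -53*(-11))) = 1/(770*(-193 + 770) - 613) = 1/(770*577 - 613) = 1/(444290 - 613) = 1/443677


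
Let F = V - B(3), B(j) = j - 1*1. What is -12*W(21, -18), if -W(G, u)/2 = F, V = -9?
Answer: -264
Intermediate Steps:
B(j) = -1 + j (B(j) = j - 1 = -1 + j)
F = -11 (F = -9 - (-1 + 3) = -9 - 1*2 = -9 - 2 = -11)
W(G, u) = 22 (W(G, u) = -2*(-11) = 22)
-12*W(21, -18) = -12*22 = -264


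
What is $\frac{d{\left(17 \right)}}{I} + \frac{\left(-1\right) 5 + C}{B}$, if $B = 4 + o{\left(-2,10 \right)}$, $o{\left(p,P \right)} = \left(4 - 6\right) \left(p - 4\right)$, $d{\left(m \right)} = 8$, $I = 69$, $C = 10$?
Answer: $\frac{473}{1104} \approx 0.42844$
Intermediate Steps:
$o{\left(p,P \right)} = 8 - 2 p$ ($o{\left(p,P \right)} = - 2 \left(-4 + p\right) = 8 - 2 p$)
$B = 16$ ($B = 4 + \left(8 - -4\right) = 4 + \left(8 + 4\right) = 4 + 12 = 16$)
$\frac{d{\left(17 \right)}}{I} + \frac{\left(-1\right) 5 + C}{B} = \frac{8}{69} + \frac{\left(-1\right) 5 + 10}{16} = 8 \cdot \frac{1}{69} + \left(-5 + 10\right) \frac{1}{16} = \frac{8}{69} + 5 \cdot \frac{1}{16} = \frac{8}{69} + \frac{5}{16} = \frac{473}{1104}$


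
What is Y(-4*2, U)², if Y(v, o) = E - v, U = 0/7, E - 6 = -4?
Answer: 100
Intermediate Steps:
E = 2 (E = 6 - 4 = 2)
U = 0 (U = 0*(⅐) = 0)
Y(v, o) = 2 - v
Y(-4*2, U)² = (2 - (-4)*2)² = (2 - 1*(-8))² = (2 + 8)² = 10² = 100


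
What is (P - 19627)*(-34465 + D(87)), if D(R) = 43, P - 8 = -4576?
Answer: 832840290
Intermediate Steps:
P = -4568 (P = 8 - 4576 = -4568)
(P - 19627)*(-34465 + D(87)) = (-4568 - 19627)*(-34465 + 43) = -24195*(-34422) = 832840290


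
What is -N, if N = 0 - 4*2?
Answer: 8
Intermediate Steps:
N = -8 (N = 0 - 8 = -8)
-N = -1*(-8) = 8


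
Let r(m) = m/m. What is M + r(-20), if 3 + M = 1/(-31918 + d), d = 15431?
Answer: -32975/16487 ≈ -2.0001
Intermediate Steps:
r(m) = 1
M = -49462/16487 (M = -3 + 1/(-31918 + 15431) = -3 + 1/(-16487) = -3 - 1/16487 = -49462/16487 ≈ -3.0001)
M + r(-20) = -49462/16487 + 1 = -32975/16487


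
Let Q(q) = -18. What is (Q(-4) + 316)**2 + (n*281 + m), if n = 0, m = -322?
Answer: 88482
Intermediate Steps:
(Q(-4) + 316)**2 + (n*281 + m) = (-18 + 316)**2 + (0*281 - 322) = 298**2 + (0 - 322) = 88804 - 322 = 88482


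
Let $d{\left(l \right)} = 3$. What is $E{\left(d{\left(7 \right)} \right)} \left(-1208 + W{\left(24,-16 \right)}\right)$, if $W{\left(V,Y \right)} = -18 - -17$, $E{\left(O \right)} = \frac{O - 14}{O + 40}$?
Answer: $\frac{13299}{43} \approx 309.28$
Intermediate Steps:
$E{\left(O \right)} = \frac{-14 + O}{40 + O}$
$W{\left(V,Y \right)} = -1$ ($W{\left(V,Y \right)} = -18 + 17 = -1$)
$E{\left(d{\left(7 \right)} \right)} \left(-1208 + W{\left(24,-16 \right)}\right) = \frac{-14 + 3}{40 + 3} \left(-1208 - 1\right) = \frac{1}{43} \left(-11\right) \left(-1209\right) = \left(- \frac{11}{43}\right) \left(-1209\right) = \frac{13299}{43}$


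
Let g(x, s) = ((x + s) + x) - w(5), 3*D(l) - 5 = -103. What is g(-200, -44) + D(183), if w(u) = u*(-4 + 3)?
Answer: -1415/3 ≈ -471.67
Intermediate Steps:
D(l) = -98/3 (D(l) = 5/3 + (1/3)*(-103) = 5/3 - 103/3 = -98/3)
w(u) = -u (w(u) = u*(-1) = -u)
g(x, s) = 5 + s + 2*x (g(x, s) = ((x + s) + x) - (-1)*5 = ((s + x) + x) - 1*(-5) = (s + 2*x) + 5 = 5 + s + 2*x)
g(-200, -44) + D(183) = (5 - 44 + 2*(-200)) - 98/3 = (5 - 44 - 400) - 98/3 = -439 - 98/3 = -1415/3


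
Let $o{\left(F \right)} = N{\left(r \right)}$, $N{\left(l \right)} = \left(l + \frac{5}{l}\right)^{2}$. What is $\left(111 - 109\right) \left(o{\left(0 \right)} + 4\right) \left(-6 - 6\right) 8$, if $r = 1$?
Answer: $-7680$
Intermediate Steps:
$o{\left(F \right)} = 36$ ($o{\left(F \right)} = 1^{-2} \left(5 + 1^{2}\right)^{2} = 1 \left(5 + 1\right)^{2} = 1 \cdot 6^{2} = 1 \cdot 36 = 36$)
$\left(111 - 109\right) \left(o{\left(0 \right)} + 4\right) \left(-6 - 6\right) 8 = \left(111 - 109\right) \left(36 + 4\right) \left(-6 - 6\right) 8 = 2 \cdot 40 \left(-12\right) 8 = 2 \left(\left(-480\right) 8\right) = 2 \left(-3840\right) = -7680$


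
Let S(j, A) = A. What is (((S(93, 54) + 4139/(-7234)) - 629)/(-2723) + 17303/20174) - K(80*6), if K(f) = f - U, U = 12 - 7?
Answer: -611480350121/1290230921 ≈ -473.93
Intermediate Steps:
U = 5
K(f) = -5 + f (K(f) = f - 1*5 = f - 5 = -5 + f)
(((S(93, 54) + 4139/(-7234)) - 629)/(-2723) + 17303/20174) - K(80*6) = (((54 + 4139/(-7234)) - 629)/(-2723) + 17303/20174) - (-5 + 80*6) = (((54 + 4139*(-1/7234)) - 629)*(-1/2723) + 17303*(1/20174)) - (-5 + 480) = (((54 - 4139/7234) - 629)*(-1/2723) + 1573/1834) - 1*475 = ((386497/7234 - 629)*(-1/2723) + 1573/1834) - 475 = (-4163689/7234*(-1/2723) + 1573/1834) - 475 = (4163689/19698182 + 1573/1834) - 475 = 1379337354/1290230921 - 475 = -611480350121/1290230921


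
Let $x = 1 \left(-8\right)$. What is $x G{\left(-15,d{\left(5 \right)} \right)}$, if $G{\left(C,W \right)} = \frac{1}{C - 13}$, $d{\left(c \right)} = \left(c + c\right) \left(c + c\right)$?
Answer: $\frac{2}{7} \approx 0.28571$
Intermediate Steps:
$d{\left(c \right)} = 4 c^{2}$ ($d{\left(c \right)} = 2 c 2 c = 4 c^{2}$)
$G{\left(C,W \right)} = \frac{1}{-13 + C}$
$x = -8$
$x G{\left(-15,d{\left(5 \right)} \right)} = - \frac{8}{-13 - 15} = - \frac{8}{-28} = \left(-8\right) \left(- \frac{1}{28}\right) = \frac{2}{7}$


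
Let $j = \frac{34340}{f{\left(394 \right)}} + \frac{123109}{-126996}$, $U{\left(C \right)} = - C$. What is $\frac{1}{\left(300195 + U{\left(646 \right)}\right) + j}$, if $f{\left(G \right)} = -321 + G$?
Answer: $\frac{9270708}{2781383366375} \approx 3.3331 \cdot 10^{-6}$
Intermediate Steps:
$j = \frac{4352055683}{9270708}$ ($j = \frac{34340}{-321 + 394} + \frac{123109}{-126996} = \frac{34340}{73} + 123109 \left(- \frac{1}{126996}\right) = 34340 \cdot \frac{1}{73} - \frac{123109}{126996} = \frac{34340}{73} - \frac{123109}{126996} = \frac{4352055683}{9270708} \approx 469.44$)
$\frac{1}{\left(300195 + U{\left(646 \right)}\right) + j} = \frac{1}{\left(300195 - 646\right) + \frac{4352055683}{9270708}} = \frac{1}{299549 + \frac{4352055683}{9270708}} = \frac{1}{\frac{2781383366375}{9270708}} = \frac{9270708}{2781383366375}$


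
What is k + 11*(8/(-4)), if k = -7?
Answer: -29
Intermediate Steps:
k + 11*(8/(-4)) = -7 + 11*(8/(-4)) = -7 + 11*(8*(-1/4)) = -7 + 11*(-2) = -7 - 22 = -29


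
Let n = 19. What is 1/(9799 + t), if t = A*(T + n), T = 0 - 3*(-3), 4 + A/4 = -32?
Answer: 1/5767 ≈ 0.00017340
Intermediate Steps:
A = -144 (A = -16 + 4*(-32) = -16 - 128 = -144)
T = 9 (T = 0 + 9 = 9)
t = -4032 (t = -144*(9 + 19) = -144*28 = -4032)
1/(9799 + t) = 1/(9799 - 4032) = 1/5767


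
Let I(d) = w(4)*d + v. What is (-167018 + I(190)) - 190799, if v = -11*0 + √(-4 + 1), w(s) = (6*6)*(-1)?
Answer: -364657 + I*√3 ≈ -3.6466e+5 + 1.732*I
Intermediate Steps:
w(s) = -36 (w(s) = 36*(-1) = -36)
v = I*√3 (v = 0 + √(-3) = 0 + I*√3 = I*√3 ≈ 1.732*I)
I(d) = -36*d + I*√3
(-167018 + I(190)) - 190799 = (-167018 + (-36*190 + I*√3)) - 190799 = (-167018 + (-6840 + I*√3)) - 190799 = (-173858 + I*√3) - 190799 = -364657 + I*√3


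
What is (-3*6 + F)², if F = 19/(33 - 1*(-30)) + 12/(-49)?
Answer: 62615569/194481 ≈ 321.96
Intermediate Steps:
F = 25/441 (F = 19/(33 + 30) + 12*(-1/49) = 19/63 - 12/49 = 25/441 ≈ 0.056689)
(-3*6 + F)² = (-3*6 + 25/441)² = (-18 + 25/441)² = (-7913/441)² = 62615569/194481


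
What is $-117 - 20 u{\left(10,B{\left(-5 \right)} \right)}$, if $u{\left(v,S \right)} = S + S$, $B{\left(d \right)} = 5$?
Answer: $-317$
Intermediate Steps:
$u{\left(v,S \right)} = 2 S$
$-117 - 20 u{\left(10,B{\left(-5 \right)} \right)} = -117 - 20 \cdot 2 \cdot 5 = -117 - 200 = -317$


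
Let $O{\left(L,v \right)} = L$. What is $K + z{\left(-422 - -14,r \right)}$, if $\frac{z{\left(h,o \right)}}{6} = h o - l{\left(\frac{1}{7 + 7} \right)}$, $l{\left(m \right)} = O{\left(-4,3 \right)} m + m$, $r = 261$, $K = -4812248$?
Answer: $- \frac{38158223}{7} \approx -5.4512 \cdot 10^{6}$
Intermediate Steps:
$l{\left(m \right)} = - 3 m$ ($l{\left(m \right)} = - 4 m + m = - 3 m$)
$z{\left(h,o \right)} = \frac{9}{7} + 6 h o$ ($z{\left(h,o \right)} = 6 \left(h o - - \frac{3}{7 + 7}\right) = 6 \left(h o - - \frac{3}{14}\right) = 6 \left(h o + \frac{3}{14}\right) = 6 \left(\frac{3}{14} + h o\right) = \frac{9}{7} + 6 h o$)
$K + z{\left(-422 - -14,r \right)} = -4812248 + \left(\frac{9}{7} + 6 \left(-422 - -14\right) 261\right) = -4812248 + \left(\frac{9}{7} + 6 \left(-422 + 14\right) 261\right) = -4812248 + \left(\frac{9}{7} + 6 \left(-408\right) 261\right) = -4812248 + \left(\frac{9}{7} - 638928\right) = -4812248 - \frac{4472487}{7} = - \frac{38158223}{7}$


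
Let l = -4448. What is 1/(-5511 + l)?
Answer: -1/9959 ≈ -0.00010041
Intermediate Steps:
1/(-5511 + l) = 1/(-5511 - 4448) = 1/(-9959) = -1/9959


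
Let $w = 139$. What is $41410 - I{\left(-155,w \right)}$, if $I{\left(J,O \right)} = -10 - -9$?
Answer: $41411$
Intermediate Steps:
$I{\left(J,O \right)} = -1$ ($I{\left(J,O \right)} = -10 + 9 = -1$)
$41410 - I{\left(-155,w \right)} = 41410 - -1 = 41410 + 1 = 41411$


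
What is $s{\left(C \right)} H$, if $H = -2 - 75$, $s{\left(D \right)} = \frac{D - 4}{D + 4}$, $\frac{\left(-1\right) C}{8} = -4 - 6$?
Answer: $- \frac{209}{3} \approx -69.667$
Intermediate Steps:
$C = 80$ ($C = - 8 \left(-4 - 6\right) = \left(-8\right) \left(-10\right) = 80$)
$s{\left(D \right)} = \frac{-4 + D}{4 + D}$
$H = -77$ ($H = -2 - 75 = -77$)
$s{\left(C \right)} H = \frac{-4 + 80}{4 + 80} \left(-77\right) = \frac{1}{84} \cdot 76 \left(-77\right) = \frac{19}{21} \left(-77\right) = - \frac{209}{3}$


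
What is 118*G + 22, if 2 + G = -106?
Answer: -12722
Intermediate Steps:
G = -108 (G = -2 - 106 = -108)
118*G + 22 = 118*(-108) + 22 = -12744 + 22 = -12722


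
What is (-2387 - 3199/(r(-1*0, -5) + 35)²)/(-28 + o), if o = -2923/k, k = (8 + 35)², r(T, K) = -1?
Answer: 5107993779/63227420 ≈ 80.788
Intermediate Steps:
k = 1849 (k = 43² = 1849)
o = -2923/1849 ≈ -1.5809
(-2387 - 3199/(r(-1*0, -5) + 35)²)/(-28 + o) = (-2387 - 3199/(-1 + 35)²)/(-28 - 2923/1849) = (-2387 - 3199/(34²))/(-54695/1849) = (-2387 - 3199/1156)*(-1849/54695) = -2762571/1156*(-1849/54695) = 5107993779/63227420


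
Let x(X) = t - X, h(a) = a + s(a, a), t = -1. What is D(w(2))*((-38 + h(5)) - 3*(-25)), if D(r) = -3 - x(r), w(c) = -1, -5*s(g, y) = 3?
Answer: -621/5 ≈ -124.20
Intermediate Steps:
s(g, y) = -3/5 (s(g, y) = -1/5*3 = -3/5)
h(a) = -3/5 + a (h(a) = a - 3/5 = -3/5 + a)
x(X) = -1 - X
D(r) = -2 + r (D(r) = -3 - (-1 - r) = -3 + (1 + r) = -2 + r)
D(w(2))*((-38 + h(5)) - 3*(-25)) = (-2 - 1)*((-38 + (-3/5 + 5)) - 3*(-25)) = -3*((-38 + 22/5) + 75) = -3*(-168/5 + 75) = -3*207/5 = -621/5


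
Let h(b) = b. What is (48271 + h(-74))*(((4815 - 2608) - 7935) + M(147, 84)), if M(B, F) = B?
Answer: -268987457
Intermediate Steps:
(48271 + h(-74))*(((4815 - 2608) - 7935) + M(147, 84)) = (48271 - 74)*(((4815 - 2608) - 7935) + 147) = 48197*((2207 - 7935) + 147) = 48197*(-5728 + 147) = 48197*(-5581) = -268987457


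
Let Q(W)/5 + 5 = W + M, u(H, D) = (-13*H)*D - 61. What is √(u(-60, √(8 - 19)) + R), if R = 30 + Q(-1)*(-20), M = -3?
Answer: √(869 + 780*I*√11) ≈ 42.415 + 30.496*I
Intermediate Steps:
u(H, D) = -61 - 13*D*H (u(H, D) = -13*D*H - 61 = -61 - 13*D*H)
Q(W) = -40 + 5*W (Q(W) = -25 + 5*(W - 3) = -25 + 5*(-3 + W) = -25 + (-15 + 5*W) = -40 + 5*W)
R = 930 (R = 30 + (-40 + 5*(-1))*(-20) = 30 + (-40 - 5)*(-20) = 30 - 45*(-20) = 30 + 900 = 930)
√(u(-60, √(8 - 19)) + R) = √((-61 - 13*√(8 - 19)*(-60)) + 930) = √((-61 - 13*√(-11)*(-60)) + 930) = √((-61 - 13*I*√11*(-60)) + 930) = √((-61 + 780*I*√11) + 930) = √(869 + 780*I*√11)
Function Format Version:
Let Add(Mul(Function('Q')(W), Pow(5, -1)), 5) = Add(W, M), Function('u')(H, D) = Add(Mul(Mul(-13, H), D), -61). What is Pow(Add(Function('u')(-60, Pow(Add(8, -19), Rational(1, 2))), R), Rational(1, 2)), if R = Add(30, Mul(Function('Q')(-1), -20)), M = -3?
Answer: Pow(Add(869, Mul(780, I, Pow(11, Rational(1, 2)))), Rational(1, 2)) ≈ Add(42.415, Mul(30.496, I))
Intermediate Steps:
Function('u')(H, D) = Add(-61, Mul(-13, D, H)) (Function('u')(H, D) = Add(Mul(-13, D, H), -61) = Add(-61, Mul(-13, D, H)))
Function('Q')(W) = Add(-40, Mul(5, W)) (Function('Q')(W) = Add(-25, Mul(5, Add(W, -3))) = Add(-25, Mul(5, Add(-3, W))) = Add(-25, Add(-15, Mul(5, W))) = Add(-40, Mul(5, W)))
R = 930 (R = Add(30, Mul(Add(-40, Mul(5, -1)), -20)) = Add(30, Mul(Add(-40, -5), -20)) = Add(30, Mul(-45, -20)) = Add(30, 900) = 930)
Pow(Add(Function('u')(-60, Pow(Add(8, -19), Rational(1, 2))), R), Rational(1, 2)) = Pow(Add(Add(-61, Mul(-13, Pow(Add(8, -19), Rational(1, 2)), -60)), 930), Rational(1, 2)) = Pow(Add(Add(-61, Mul(-13, Pow(-11, Rational(1, 2)), -60)), 930), Rational(1, 2)) = Pow(Add(Add(-61, Mul(-13, Mul(I, Pow(11, Rational(1, 2))), -60)), 930), Rational(1, 2)) = Pow(Add(Add(-61, Mul(780, I, Pow(11, Rational(1, 2)))), 930), Rational(1, 2)) = Pow(Add(869, Mul(780, I, Pow(11, Rational(1, 2)))), Rational(1, 2))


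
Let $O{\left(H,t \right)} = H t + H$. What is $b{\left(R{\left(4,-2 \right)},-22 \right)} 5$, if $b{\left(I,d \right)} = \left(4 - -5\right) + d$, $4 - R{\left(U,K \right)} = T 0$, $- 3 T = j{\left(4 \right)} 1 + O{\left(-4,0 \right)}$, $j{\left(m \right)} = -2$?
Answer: $-65$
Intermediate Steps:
$O{\left(H,t \right)} = H + H t$
$T = 2$ ($T = - \frac{\left(-2\right) 1 - 4 \left(1 + 0\right)}{3} = - \frac{-2 - 4}{3} = \left(- \frac{1}{3}\right) \left(-6\right) = 2$)
$R{\left(U,K \right)} = 4$ ($R{\left(U,K \right)} = 4 - 2 \cdot 0 = 4 - 0 = 4 + 0 = 4$)
$b{\left(I,d \right)} = 9 + d$ ($b{\left(I,d \right)} = \left(4 + 5\right) + d = 9 + d$)
$b{\left(R{\left(4,-2 \right)},-22 \right)} 5 = \left(9 - 22\right) 5 = \left(-13\right) 5 = -65$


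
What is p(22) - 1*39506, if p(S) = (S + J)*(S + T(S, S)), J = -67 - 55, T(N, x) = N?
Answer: -43906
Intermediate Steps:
J = -122
p(S) = 2*S*(-122 + S) (p(S) = (S - 122)*(S + S) = (-122 + S)*(2*S) = 2*S*(-122 + S))
p(22) - 1*39506 = 2*22*(-122 + 22) - 1*39506 = 2*22*(-100) - 39506 = -4400 - 39506 = -43906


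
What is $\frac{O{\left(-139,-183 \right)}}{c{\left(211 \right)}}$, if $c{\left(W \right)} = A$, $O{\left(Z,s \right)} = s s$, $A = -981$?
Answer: $- \frac{3721}{109} \approx -34.138$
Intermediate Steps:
$O{\left(Z,s \right)} = s^{2}$
$c{\left(W \right)} = -981$
$\frac{O{\left(-139,-183 \right)}}{c{\left(211 \right)}} = \frac{\left(-183\right)^{2}}{-981} = 33489 \left(- \frac{1}{981}\right) = - \frac{3721}{109}$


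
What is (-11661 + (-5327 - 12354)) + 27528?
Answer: -1814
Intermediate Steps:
(-11661 + (-5327 - 12354)) + 27528 = (-11661 - 17681) + 27528 = -29342 + 27528 = -1814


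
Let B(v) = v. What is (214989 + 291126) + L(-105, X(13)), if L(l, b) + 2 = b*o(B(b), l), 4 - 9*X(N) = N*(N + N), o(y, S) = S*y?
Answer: 9760591/27 ≈ 3.6150e+5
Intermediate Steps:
X(N) = 4/9 - 2*N**2/9 (X(N) = 4/9 - N*(N + N)/9 = 4/9 - N*2*N/9 = 4/9 - 2*N**2/9)
L(l, b) = -2 + l*b**2 (L(l, b) = -2 + b*(l*b) = -2 + b*(b*l) = -2 + l*b**2)
(214989 + 291126) + L(-105, X(13)) = (214989 + 291126) + (-2 - 105*(4/9 - 2/9*13**2)**2) = 506115 + (-2 - 105*(4/9 - 2/9*169)**2) = 506115 + (-2 - 105*(4/9 - 338/9)**2) = 506115 + (-2 - 105*(-334/9)**2) = 506115 + (-2 - 105*111556/81) = 506115 + (-2 - 3904460/27) = 506115 - 3904514/27 = 9760591/27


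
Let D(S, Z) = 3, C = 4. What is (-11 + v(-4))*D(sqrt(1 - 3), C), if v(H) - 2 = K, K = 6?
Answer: -9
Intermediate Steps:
v(H) = 8 (v(H) = 2 + 6 = 8)
(-11 + v(-4))*D(sqrt(1 - 3), C) = (-11 + 8)*3 = -3*3 = -9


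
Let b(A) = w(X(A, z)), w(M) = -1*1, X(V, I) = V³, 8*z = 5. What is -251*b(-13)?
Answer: 251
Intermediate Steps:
z = 5/8 (z = (⅛)*5 = 5/8 ≈ 0.62500)
w(M) = -1
b(A) = -1
-251*b(-13) = -251*(-1) = 251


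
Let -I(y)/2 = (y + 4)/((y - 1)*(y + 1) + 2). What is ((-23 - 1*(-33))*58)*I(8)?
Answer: -2784/13 ≈ -214.15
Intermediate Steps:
I(y) = -2*(4 + y)/(2 + (1 + y)*(-1 + y)) (I(y) = -2*(y + 4)/((y - 1)*(y + 1) + 2) = -2*(4 + y)/((-1 + y)*(1 + y) + 2) = -2*(4 + y)/((1 + y)*(-1 + y) + 2) = -2*(4 + y)/(2 + (1 + y)*(-1 + y)))
((-23 - 1*(-33))*58)*I(8) = ((-23 - 1*(-33))*58)*(2*(-4 - 1*8)/(1 + 8²)) = ((-23 + 33)*58)*(2*(-4 - 8)/(1 + 64)) = (10*58)*(2*(-12)/65) = 580*(2*(1/65)*(-12)) = 580*(-24/65) = -2784/13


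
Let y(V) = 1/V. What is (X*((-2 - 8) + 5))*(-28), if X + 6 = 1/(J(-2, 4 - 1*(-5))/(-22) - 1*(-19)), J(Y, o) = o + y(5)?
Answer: -60770/73 ≈ -832.47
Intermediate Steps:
y(V) = 1/V
J(Y, o) = ⅕ + o (J(Y, o) = o + 1/5 = o + ⅕ = ⅕ + o)
X = -6077/1022 (X = -6 + 1/((⅕ + (4 - 1*(-5)))/(-22) - 1*(-19)) = -6 + 1/((⅕ + (4 + 5))*(-1/22) + 19) = -6 + 1/((⅕ + 9)*(-1/22) + 19) = -6 + 1/((46/5)*(-1/22) + 19) = -6 + 1/(-23/55 + 19) = -6 + 1/(1022/55) = -6 + 55/1022 = -6077/1022 ≈ -5.9462)
(X*((-2 - 8) + 5))*(-28) = -6077*((-2 - 8) + 5)/1022*(-28) = -6077*(-10 + 5)/1022*(-28) = -6077/1022*(-5)*(-28) = (30385/1022)*(-28) = -60770/73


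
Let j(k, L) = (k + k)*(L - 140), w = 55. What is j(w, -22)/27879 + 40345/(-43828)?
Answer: -635264405/407293604 ≈ -1.5597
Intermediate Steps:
j(k, L) = 2*k*(-140 + L) (j(k, L) = (2*k)*(-140 + L) = 2*k*(-140 + L))
j(w, -22)/27879 + 40345/(-43828) = (2*55*(-140 - 22))/27879 + 40345/(-43828) = (2*55*(-162))*(1/27879) + 40345*(-1/43828) = -17820*1/27879 - 40345/43828 = -5940/9293 - 40345/43828 = -635264405/407293604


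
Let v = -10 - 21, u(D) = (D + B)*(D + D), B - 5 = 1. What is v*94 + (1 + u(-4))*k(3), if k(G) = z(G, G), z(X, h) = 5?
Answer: -2989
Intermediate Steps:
B = 6 (B = 5 + 1 = 6)
u(D) = 2*D*(6 + D) (u(D) = (D + 6)*(D + D) = (6 + D)*(2*D) = 2*D*(6 + D))
k(G) = 5
v = -31
v*94 + (1 + u(-4))*k(3) = -31*94 + (1 + 2*(-4)*(6 - 4))*5 = -2914 + (1 + 2*(-4)*2)*5 = -2914 + (1 - 16)*5 = -2914 - 15*5 = -2914 - 75 = -2989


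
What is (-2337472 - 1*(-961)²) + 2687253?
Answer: -573740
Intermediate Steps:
(-2337472 - 1*(-961)²) + 2687253 = (-2337472 - 1*923521) + 2687253 = (-2337472 - 923521) + 2687253 = -3260993 + 2687253 = -573740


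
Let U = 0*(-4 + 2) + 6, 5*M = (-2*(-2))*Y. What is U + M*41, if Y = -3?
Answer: -462/5 ≈ -92.400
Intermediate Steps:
M = -12/5 (M = (-2*(-2)*(-3))/5 = (4*(-3))/5 = (⅕)*(-12) = -12/5 ≈ -2.4000)
U = 6 (U = 0*(-2) + 6 = 0 + 6 = 6)
U + M*41 = 6 - 12/5*41 = 6 - 492/5 = -462/5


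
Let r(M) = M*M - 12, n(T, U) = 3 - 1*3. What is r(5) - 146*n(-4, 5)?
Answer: 13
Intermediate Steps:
n(T, U) = 0 (n(T, U) = 3 - 3 = 0)
r(M) = -12 + M² (r(M) = M² - 12 = -12 + M²)
r(5) - 146*n(-4, 5) = (-12 + 5²) - 146*0 = (-12 + 25) + 0 = 13 + 0 = 13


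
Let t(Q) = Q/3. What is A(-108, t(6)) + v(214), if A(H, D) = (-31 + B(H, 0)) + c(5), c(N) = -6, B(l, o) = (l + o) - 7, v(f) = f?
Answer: 62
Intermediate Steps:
t(Q) = Q/3 (t(Q) = Q*(1/3) = Q/3)
B(l, o) = -7 + l + o
A(H, D) = -44 + H (A(H, D) = (-31 + (-7 + H + 0)) - 6 = (-31 + (-7 + H)) - 6 = (-38 + H) - 6 = -44 + H)
A(-108, t(6)) + v(214) = (-44 - 108) + 214 = -152 + 214 = 62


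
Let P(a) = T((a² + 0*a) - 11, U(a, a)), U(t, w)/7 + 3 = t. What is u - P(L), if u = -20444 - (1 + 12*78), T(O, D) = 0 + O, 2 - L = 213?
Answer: -65891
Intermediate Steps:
L = -211 (L = 2 - 1*213 = 2 - 213 = -211)
U(t, w) = -21 + 7*t
T(O, D) = O
P(a) = -11 + a² (P(a) = (a² + 0*a) - 11 = (a² + 0) - 11 = a² - 11 = -11 + a²)
u = -21381 (u = -20444 - (1 + 936) = -20444 - 1*937 = -20444 - 937 = -21381)
u - P(L) = -21381 - (-11 + (-211)²) = -21381 - (-11 + 44521) = -21381 - 1*44510 = -21381 - 44510 = -65891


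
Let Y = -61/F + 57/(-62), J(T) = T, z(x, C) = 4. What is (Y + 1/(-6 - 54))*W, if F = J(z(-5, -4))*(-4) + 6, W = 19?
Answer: 36499/372 ≈ 98.116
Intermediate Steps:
F = -10 (F = 4*(-4) + 6 = -16 + 6 = -10)
Y = 803/155 (Y = -61/(-10) + 57/(-62) = -61*(-⅒) + 57*(-1/62) = 61/10 - 57/62 = 803/155 ≈ 5.1806)
(Y + 1/(-6 - 54))*W = (803/155 + 1/(-6 - 54))*19 = (803/155 + 1/(-60))*19 = (803/155 - 1/60)*19 = (1921/372)*19 = 36499/372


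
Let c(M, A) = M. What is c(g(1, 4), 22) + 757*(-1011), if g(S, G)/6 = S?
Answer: -765321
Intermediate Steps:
g(S, G) = 6*S
c(g(1, 4), 22) + 757*(-1011) = 6*1 + 757*(-1011) = 6 - 765327 = -765321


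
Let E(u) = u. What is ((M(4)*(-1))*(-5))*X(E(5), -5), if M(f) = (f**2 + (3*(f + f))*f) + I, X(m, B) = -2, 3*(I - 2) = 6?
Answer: -1160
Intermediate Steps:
I = 4 (I = 2 + (1/3)*6 = 2 + 2 = 4)
M(f) = 4 + 7*f**2 (M(f) = (f**2 + (3*(f + f))*f) + 4 = (f**2 + (3*(2*f))*f) + 4 = (f**2 + (6*f)*f) + 4 = (f**2 + 6*f**2) + 4 = 7*f**2 + 4 = 4 + 7*f**2)
((M(4)*(-1))*(-5))*X(E(5), -5) = (((4 + 7*4**2)*(-1))*(-5))*(-2) = (((4 + 7*16)*(-1))*(-5))*(-2) = (((4 + 112)*(-1))*(-5))*(-2) = ((116*(-1))*(-5))*(-2) = -116*(-5)*(-2) = 580*(-2) = -1160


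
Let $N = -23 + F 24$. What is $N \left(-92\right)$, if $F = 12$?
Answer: $-24380$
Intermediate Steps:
$N = 265$ ($N = -23 + 12 \cdot 24 = -23 + 288 = 265$)
$N \left(-92\right) = 265 \left(-92\right) = -24380$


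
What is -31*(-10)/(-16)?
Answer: -155/8 ≈ -19.375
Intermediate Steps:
-31*(-10)/(-16) = 310*(-1/16) = -155/8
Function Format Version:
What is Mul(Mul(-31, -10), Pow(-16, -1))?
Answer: Rational(-155, 8) ≈ -19.375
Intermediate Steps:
Mul(Mul(-31, -10), Pow(-16, -1)) = Mul(310, Rational(-1, 16)) = Rational(-155, 8)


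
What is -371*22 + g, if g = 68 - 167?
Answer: -8261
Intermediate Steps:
g = -99
-371*22 + g = -371*22 - 99 = -8162 - 99 = -8261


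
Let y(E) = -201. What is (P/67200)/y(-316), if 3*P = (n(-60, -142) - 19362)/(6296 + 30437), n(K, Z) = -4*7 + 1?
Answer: 6463/496159977600 ≈ 1.3026e-8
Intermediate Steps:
n(K, Z) = -27 (n(K, Z) = -28 + 1 = -27)
P = -6463/36733 (P = ((-27 - 19362)/(6296 + 30437))/3 = (-19389/36733)/3 = (-19389*1/36733)/3 = (⅓)*(-19389/36733) = -6463/36733 ≈ -0.17595)
(P/67200)/y(-316) = -6463/36733/67200/(-201) = -6463/36733*1/67200*(-1/201) = -6463/2468457600*(-1/201) = 6463/496159977600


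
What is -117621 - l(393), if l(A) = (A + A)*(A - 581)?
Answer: 30147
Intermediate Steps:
l(A) = 2*A*(-581 + A) (l(A) = (2*A)*(-581 + A) = 2*A*(-581 + A))
-117621 - l(393) = -117621 - 2*393*(-581 + 393) = -117621 - 2*393*(-188) = -117621 - 1*(-147768) = -117621 + 147768 = 30147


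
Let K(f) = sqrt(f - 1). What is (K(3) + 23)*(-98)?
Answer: -2254 - 98*sqrt(2) ≈ -2392.6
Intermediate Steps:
K(f) = sqrt(-1 + f)
(K(3) + 23)*(-98) = (sqrt(-1 + 3) + 23)*(-98) = (sqrt(2) + 23)*(-98) = (23 + sqrt(2))*(-98) = -2254 - 98*sqrt(2)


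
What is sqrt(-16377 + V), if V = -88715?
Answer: 2*I*sqrt(26273) ≈ 324.18*I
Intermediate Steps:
sqrt(-16377 + V) = sqrt(-16377 - 88715) = sqrt(-105092) = 2*I*sqrt(26273)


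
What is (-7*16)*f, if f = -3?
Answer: 336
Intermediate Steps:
(-7*16)*f = -7*16*(-3) = -112*(-3) = 336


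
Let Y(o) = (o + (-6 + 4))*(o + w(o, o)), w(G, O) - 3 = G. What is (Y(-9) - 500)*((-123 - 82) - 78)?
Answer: 94805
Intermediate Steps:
w(G, O) = 3 + G
Y(o) = (-2 + o)*(3 + 2*o) (Y(o) = (o + (-6 + 4))*(o + (3 + o)) = (o - 2)*(3 + 2*o) = (-2 + o)*(3 + 2*o))
(Y(-9) - 500)*((-123 - 82) - 78) = ((-6 - 1*(-9) + 2*(-9)**2) - 500)*((-123 - 82) - 78) = ((-6 + 9 + 2*81) - 500)*(-205 - 78) = ((-6 + 9 + 162) - 500)*(-283) = (165 - 500)*(-283) = -335*(-283) = 94805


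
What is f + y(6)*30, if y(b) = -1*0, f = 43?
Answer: 43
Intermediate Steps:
y(b) = 0
f + y(6)*30 = 43 + 0*30 = 43 + 0 = 43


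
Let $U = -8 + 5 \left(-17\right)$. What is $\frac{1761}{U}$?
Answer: $- \frac{587}{31} \approx -18.935$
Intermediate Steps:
$U = -93$ ($U = -8 - 85 = -93$)
$\frac{1761}{U} = \frac{1761}{-93} = 1761 \left(- \frac{1}{93}\right) = - \frac{587}{31}$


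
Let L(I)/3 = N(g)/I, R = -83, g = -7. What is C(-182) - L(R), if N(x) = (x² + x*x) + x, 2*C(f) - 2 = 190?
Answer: 8241/83 ≈ 99.289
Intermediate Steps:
C(f) = 96 (C(f) = 1 + (½)*190 = 1 + 95 = 96)
N(x) = x + 2*x² (N(x) = (x² + x²) + x = 2*x² + x = x + 2*x²)
L(I) = 273/I (L(I) = 3*((-7*(1 + 2*(-7)))/I) = 3*((-7*(1 - 14))/I) = 3*((-7*(-13))/I) = 3*(91/I) = 273/I)
C(-182) - L(R) = 96 - 273/(-83) = 96 - 273*(-1)/83 = 96 - 1*(-273/83) = 96 + 273/83 = 8241/83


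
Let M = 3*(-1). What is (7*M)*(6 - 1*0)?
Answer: -126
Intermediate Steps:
M = -3
(7*M)*(6 - 1*0) = (7*(-3))*(6 - 1*0) = -21*(6 + 0) = -21*6 = -126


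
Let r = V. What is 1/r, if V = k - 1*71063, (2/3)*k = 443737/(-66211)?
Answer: -132422/9411635797 ≈ -1.4070e-5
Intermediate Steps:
k = -1331211/132422 (k = 3*(443737/(-66211))/2 = 3*(443737*(-1/66211))/2 = (3/2)*(-443737/66211) = -1331211/132422 ≈ -10.053)
V = -9411635797/132422 (V = -1331211/132422 - 1*71063 = -1331211/132422 - 71063 = -9411635797/132422 ≈ -71073.)
r = -9411635797/132422 ≈ -71073.
1/r = 1/(-9411635797/132422) = -132422/9411635797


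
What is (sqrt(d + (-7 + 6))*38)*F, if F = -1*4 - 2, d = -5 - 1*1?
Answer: -228*I*sqrt(7) ≈ -603.23*I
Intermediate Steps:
d = -6 (d = -5 - 1 = -6)
F = -6 (F = -4 - 2 = -6)
(sqrt(d + (-7 + 6))*38)*F = (sqrt(-6 + (-7 + 6))*38)*(-6) = (sqrt(-6 - 1)*38)*(-6) = (sqrt(-7)*38)*(-6) = ((I*sqrt(7))*38)*(-6) = (38*I*sqrt(7))*(-6) = -228*I*sqrt(7)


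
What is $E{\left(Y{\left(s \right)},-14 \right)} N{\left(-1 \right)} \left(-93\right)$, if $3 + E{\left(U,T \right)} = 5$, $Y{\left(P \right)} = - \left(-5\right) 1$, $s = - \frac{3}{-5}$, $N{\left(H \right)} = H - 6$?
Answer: $1302$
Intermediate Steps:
$N{\left(H \right)} = -6 + H$ ($N{\left(H \right)} = H - 6 = -6 + H$)
$s = \frac{3}{5}$ ($s = \left(-3\right) \left(- \frac{1}{5}\right) = \frac{3}{5} \approx 0.6$)
$Y{\left(P \right)} = 5$ ($Y{\left(P \right)} = \left(-1\right) \left(-5\right) = 5$)
$E{\left(U,T \right)} = 2$ ($E{\left(U,T \right)} = -3 + 5 = 2$)
$E{\left(Y{\left(s \right)},-14 \right)} N{\left(-1 \right)} \left(-93\right) = 2 \left(-6 - 1\right) \left(-93\right) = 2 \left(-7\right) \left(-93\right) = \left(-14\right) \left(-93\right) = 1302$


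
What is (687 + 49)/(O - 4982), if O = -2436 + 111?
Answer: -736/7307 ≈ -0.10073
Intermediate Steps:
O = -2325
(687 + 49)/(O - 4982) = (687 + 49)/(-2325 - 4982) = 736/(-7307) = 736*(-1/7307) = -736/7307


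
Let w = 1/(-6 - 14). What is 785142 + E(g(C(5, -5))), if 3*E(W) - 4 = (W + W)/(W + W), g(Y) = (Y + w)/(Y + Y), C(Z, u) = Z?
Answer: 2355431/3 ≈ 7.8514e+5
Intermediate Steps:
w = -1/20 (w = 1/(-20) = -1/20 ≈ -0.050000)
g(Y) = (-1/20 + Y)/(2*Y) (g(Y) = (Y - 1/20)/(Y + Y) = (-1/20 + Y)/((2*Y)) = (-1/20 + Y)*(1/(2*Y)) = (-1/20 + Y)/(2*Y))
E(W) = 5/3 (E(W) = 4/3 + ((W + W)/(W + W))/3 = 4/3 + ((2*W)/((2*W)))/3 = 4/3 + ((2*W)*(1/(2*W)))/3 = 4/3 + (⅓)*1 = 4/3 + ⅓ = 5/3)
785142 + E(g(C(5, -5))) = 785142 + 5/3 = 2355431/3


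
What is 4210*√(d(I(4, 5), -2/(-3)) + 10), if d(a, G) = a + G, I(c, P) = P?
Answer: 4210*√141/3 ≈ 16664.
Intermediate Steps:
d(a, G) = G + a
4210*√(d(I(4, 5), -2/(-3)) + 10) = 4210*√((-2/(-3) + 5) + 10) = 4210*√((-2*(-⅓) + 5) + 10) = 4210*√((⅔ + 5) + 10) = 4210*√(17/3 + 10) = 4210*√(47/3) = 4210*(√141/3) = 4210*√141/3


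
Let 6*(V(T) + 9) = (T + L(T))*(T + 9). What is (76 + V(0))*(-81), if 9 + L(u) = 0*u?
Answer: -8667/2 ≈ -4333.5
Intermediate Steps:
L(u) = -9 (L(u) = -9 + 0*u = -9 + 0 = -9)
V(T) = -9 + (-9 + T)*(9 + T)/6 (V(T) = -9 + ((T - 9)*(T + 9))/6 = -9 + ((-9 + T)*(9 + T))/6 = -9 + (-9 + T)*(9 + T)/6)
(76 + V(0))*(-81) = (76 + (-45/2 + (1/6)*0**2))*(-81) = (76 + (-45/2 + (1/6)*0))*(-81) = (76 + (-45/2 + 0))*(-81) = (76 - 45/2)*(-81) = (107/2)*(-81) = -8667/2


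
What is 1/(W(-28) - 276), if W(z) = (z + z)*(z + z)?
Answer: 1/2860 ≈ 0.00034965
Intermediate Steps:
W(z) = 4*z² (W(z) = (2*z)*(2*z) = 4*z²)
1/(W(-28) - 276) = 1/(4*(-28)² - 276) = 1/(4*784 - 276) = 1/(3136 - 276) = 1/2860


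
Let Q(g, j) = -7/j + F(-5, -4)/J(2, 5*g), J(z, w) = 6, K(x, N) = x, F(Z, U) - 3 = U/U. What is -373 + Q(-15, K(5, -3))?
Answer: -5606/15 ≈ -373.73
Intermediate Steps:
F(Z, U) = 4 (F(Z, U) = 3 + U/U = 3 + 1 = 4)
Q(g, j) = ⅔ - 7/j (Q(g, j) = -7/j + 4/6 = -7/j + 4*(⅙) = -7/j + ⅔ = ⅔ - 7/j)
-373 + Q(-15, K(5, -3)) = -373 + (⅔ - 7/5) = -373 - 11/15 = -5606/15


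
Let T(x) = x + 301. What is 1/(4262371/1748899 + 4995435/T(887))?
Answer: 692564004/2913858324271 ≈ 0.00023768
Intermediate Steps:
T(x) = 301 + x
1/(4262371/1748899 + 4995435/T(887)) = 1/(4262371/1748899 + 4995435/(301 + 887)) = 1/(4262371*(1/1748899) + 4995435/1188) = 1/(4262371/1748899 + 4995435*(1/1188)) = 1/(4262371/1748899 + 1665145/396) = 1/(2913858324271/692564004) = 692564004/2913858324271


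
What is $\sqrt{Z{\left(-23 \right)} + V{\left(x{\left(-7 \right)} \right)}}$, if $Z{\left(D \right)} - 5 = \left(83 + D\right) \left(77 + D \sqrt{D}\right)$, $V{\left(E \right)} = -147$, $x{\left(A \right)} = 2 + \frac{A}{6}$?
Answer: $\sqrt{4478 - 1380 i \sqrt{23}} \approx 78.958 - 41.91 i$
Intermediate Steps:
$x{\left(A \right)} = 2 + \frac{A}{6}$ ($x{\left(A \right)} = 2 + A \frac{1}{6} = 2 + \frac{A}{6}$)
$Z{\left(D \right)} = 5 + \left(77 + D^{\frac{3}{2}}\right) \left(83 + D\right)$ ($Z{\left(D \right)} = 5 + \left(83 + D\right) \left(77 + D \sqrt{D}\right) = 5 + \left(83 + D\right) \left(77 + D^{\frac{3}{2}}\right) = 5 + \left(77 + D^{\frac{3}{2}}\right) \left(83 + D\right)$)
$\sqrt{Z{\left(-23 \right)} + V{\left(x{\left(-7 \right)} \right)}} = \sqrt{\left(6396 + \left(-23\right)^{\frac{5}{2}} + 77 \left(-23\right) + 83 \left(-23\right)^{\frac{3}{2}}\right) - 147} = \sqrt{\left(6396 + 529 i \sqrt{23} - 1771 + 83 \left(- 23 i \sqrt{23}\right)\right) - 147} = \sqrt{\left(6396 + 529 i \sqrt{23} - 1771 - 1909 i \sqrt{23}\right) - 147} = \sqrt{\left(4625 - 1380 i \sqrt{23}\right) - 147} = \sqrt{4478 - 1380 i \sqrt{23}}$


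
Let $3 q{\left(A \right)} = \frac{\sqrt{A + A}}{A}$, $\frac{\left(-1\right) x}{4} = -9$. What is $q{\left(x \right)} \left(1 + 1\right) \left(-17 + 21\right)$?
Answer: $\frac{4 \sqrt{2}}{9} \approx 0.62854$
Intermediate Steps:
$x = 36$ ($x = \left(-4\right) \left(-9\right) = 36$)
$q{\left(A \right)} = \frac{\sqrt{2}}{3 \sqrt{A}}$ ($q{\left(A \right)} = \frac{\sqrt{A + A} \frac{1}{A}}{3} = \frac{\sqrt{2 A} \frac{1}{A}}{3} = \frac{\sqrt{2} \sqrt{A} \frac{1}{A}}{3} = \frac{\sqrt{2} \frac{1}{\sqrt{A}}}{3} = \frac{\sqrt{2}}{3 \sqrt{A}}$)
$q{\left(x \right)} \left(1 + 1\right) \left(-17 + 21\right) = \frac{\sqrt{2}}{3 \cdot 6} \left(1 + 1\right) \left(-17 + 21\right) = \frac{1}{3} \sqrt{2} \cdot \frac{1}{6} \cdot 2 \cdot 4 = \frac{\sqrt{2}}{18} \cdot 8 = \frac{4 \sqrt{2}}{9}$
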